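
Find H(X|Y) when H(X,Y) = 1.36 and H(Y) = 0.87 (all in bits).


H(X|Y) = H(X,Y) - H(Y) = 1.36 - 0.87 = 0.49

0.49 bits


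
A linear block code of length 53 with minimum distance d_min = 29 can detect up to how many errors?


Detection capability = d_min - 1 = 29 - 1 = 28

28 errors


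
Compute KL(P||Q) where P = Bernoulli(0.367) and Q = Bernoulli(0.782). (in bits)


KL = p*log2(p/q) + (1-p)*log2((1-p)/(1-q)) = 0.367*log2(0.367/0.782) + 0.633*log2(0.633/0.218) = 0.5729

0.5729 bits


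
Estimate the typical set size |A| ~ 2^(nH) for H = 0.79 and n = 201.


log2|A_typical| = nH = 201 * 0.79 = 158.79, so |A_typical| ~ 2^158.79 = 6.318e+47

6.318e+47


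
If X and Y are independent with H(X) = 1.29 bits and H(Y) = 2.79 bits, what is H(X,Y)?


For independent variables, H(X,Y) = H(X) + H(Y) = 1.29 + 2.79 = 4.08

4.08 bits


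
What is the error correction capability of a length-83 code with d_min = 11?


Correction capability = floor((d-1)/2) = floor((11-1)/2) = 5

5 errors


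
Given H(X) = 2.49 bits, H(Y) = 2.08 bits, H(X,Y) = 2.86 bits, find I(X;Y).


I(X;Y) = H(X) + H(Y) - H(X,Y) = 2.49 + 2.08 - 2.86 = 1.71

1.71 bits


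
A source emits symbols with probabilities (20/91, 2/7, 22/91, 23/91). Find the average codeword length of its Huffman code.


Huffman construction (repeatedly merge the two least-probable nodes; each merge adds 1 bit to every symbol beneath it): 20/91 + 22/91 = 6/13; 23/91 + 2/7 = 7/13; 6/13 + 7/13 = 1. Resulting codeword lengths (in the order the probabilities were given): (2, 2, 2, 2). L_avg = sum(p_i * l_i) = 20/91*2 + 2/7*2 + 22/91*2 + 23/91*2 = 2

2.0 bits


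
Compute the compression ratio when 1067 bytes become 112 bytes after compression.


Ratio = original / compressed = 1067 / 112 = 9.5268

9.5268


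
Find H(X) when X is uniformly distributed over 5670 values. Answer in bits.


H = log2(n) = log2(5670) = 12.4691

12.4691 bits


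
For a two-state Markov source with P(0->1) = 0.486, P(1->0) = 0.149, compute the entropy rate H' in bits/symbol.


Stationary distribution: pi_0 = p10/(p01+p10) = 0.2346, pi_1 = 0.7654. Entropy rate H' = pi_0*H(p01) + pi_1*H(p10) = 0.2346*0.9994 + 0.7654*0.6073 = 0.6993

0.6993 bits/symbol


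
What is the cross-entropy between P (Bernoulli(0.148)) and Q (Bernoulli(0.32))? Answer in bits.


H(P,Q) = -p*log2(q) - (1-p)*log2(1-q). -0.148*log2(0.32) = 0.243291; -0.852*log2(0.68) = 0.474047. H(P,Q) = 0.243291 + 0.474047 = 0.7173

0.7173 bits


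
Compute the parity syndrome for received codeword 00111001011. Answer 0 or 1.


Syndrome = XOR of all bits = 0 XOR 0 XOR 1 XOR 1 XOR 1 XOR 0 XOR 0 XOR 1 XOR 0 XOR 1 XOR 1 = 0

0


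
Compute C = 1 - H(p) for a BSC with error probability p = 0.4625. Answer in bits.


H(p) = -p*log2(p) - (1-p)*log2(1-p) = -0.4625*log2(0.4625) - 0.5375*log2(0.5375) = 0.514520 + 0.481419 = 0.9959. C = 1 - H(p) = 1 - 0.9959 = 0.0041

0.0041 bits


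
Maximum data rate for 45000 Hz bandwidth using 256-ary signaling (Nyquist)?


Rate = 2 * B * log2(M) = 2 * 45000 * 8.0 = 720000.0

720000.0 bps


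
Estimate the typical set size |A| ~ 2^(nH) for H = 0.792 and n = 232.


log2|A_typical| = nH = 232 * 0.792 = 183.744, so |A_typical| ~ 2^183.744 = 2.053e+55

2.053e+55


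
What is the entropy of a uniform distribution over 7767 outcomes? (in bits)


H = log2(n) = log2(7767) = 12.9231

12.9231 bits


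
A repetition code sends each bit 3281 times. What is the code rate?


Rate = k/n = 1/3281

1/3281


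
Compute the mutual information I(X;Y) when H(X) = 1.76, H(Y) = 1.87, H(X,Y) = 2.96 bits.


I(X;Y) = H(X) + H(Y) - H(X,Y) = 1.76 + 1.87 - 2.96 = 0.67

0.67 bits


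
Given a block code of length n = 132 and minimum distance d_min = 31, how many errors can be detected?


Detection capability = d_min - 1 = 31 - 1 = 30

30 errors


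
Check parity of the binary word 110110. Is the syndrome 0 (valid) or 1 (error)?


Syndrome = XOR of all bits = 1 XOR 1 XOR 0 XOR 1 XOR 1 XOR 0 = 0

0


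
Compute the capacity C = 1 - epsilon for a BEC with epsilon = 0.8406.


C = 1 - epsilon = 1 - 0.8406 = 0.1594

0.1594 bits


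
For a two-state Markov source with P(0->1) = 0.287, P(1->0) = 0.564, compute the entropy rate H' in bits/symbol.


Stationary distribution: pi_0 = p10/(p01+p10) = 0.6627, pi_1 = 0.3373. Entropy rate H' = pi_0*H(p01) + pi_1*H(p10) = 0.6627*0.8648 + 0.3373*0.9881 = 0.9064

0.9064 bits/symbol


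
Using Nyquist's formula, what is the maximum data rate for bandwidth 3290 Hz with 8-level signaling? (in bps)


Rate = 2 * B * log2(M) = 2 * 3290 * 3.0 = 19740.0

19740.0 bps


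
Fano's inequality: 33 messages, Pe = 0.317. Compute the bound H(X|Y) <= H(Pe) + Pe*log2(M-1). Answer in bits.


H(Pe) = -Pe*log2(Pe) - (1-Pe)*log2(1-Pe) = -0.317*log2(0.317) - 0.683*log2(0.683) = 0.525410 + 0.375679 = 0.9011. Pe*log2(M-1) = 0.317*log2(32) = 1.585000. Bound = H(Pe) + Pe*log2(M-1) = 0.525410 + 0.375679 + 1.585000 = 2.4861

2.4861 bits


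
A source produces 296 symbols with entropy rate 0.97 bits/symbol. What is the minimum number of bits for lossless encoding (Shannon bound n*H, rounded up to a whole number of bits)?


Minimum bits >= n * H = 296 * 0.97 = 287.12, rounded up to a whole number of bits = 288

288 bits


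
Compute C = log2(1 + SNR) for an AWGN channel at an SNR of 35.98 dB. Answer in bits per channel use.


SNR_linear = 10^(35.98/10) = 3962.7803; C = log2(1 + SNR_linear) = log2(1 + 3962.7803) = 11.9527

11.9527 bits/channel use


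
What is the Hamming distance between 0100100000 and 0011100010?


Count differing positions: . ^ ^ ^ . . . . ^ . = 4 differences

4


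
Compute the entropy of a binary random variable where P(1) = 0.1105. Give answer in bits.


H = -p*log2(p) - (1-p)*log2(1-p). -0.1105*log2(0.1105) = 0.351156; -0.8895*log2(0.8895) = 0.150266. H = 0.351156 + 0.150266 = 0.5014

0.5014 bits


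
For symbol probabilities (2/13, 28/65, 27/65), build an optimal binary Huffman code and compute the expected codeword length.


Huffman construction (repeatedly merge the two least-probable nodes; each merge adds 1 bit to every symbol beneath it): 2/13 + 27/65 = 37/65; 28/65 + 37/65 = 1. Resulting codeword lengths (in the order the probabilities were given): (2, 1, 2). L_avg = sum(p_i * l_i) = 2/13*2 + 28/65*1 + 27/65*2 = 102/65 = 1.5692

1.5692 bits


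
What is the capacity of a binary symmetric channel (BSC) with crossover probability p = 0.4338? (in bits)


H(p) = -p*log2(p) - (1-p)*log2(1-p) = -0.4338*log2(0.4338) - 0.5662*log2(0.5662) = 0.522685 + 0.464633 = 0.9873. C = 1 - H(p) = 1 - 0.9873 = 0.0127

0.0127 bits


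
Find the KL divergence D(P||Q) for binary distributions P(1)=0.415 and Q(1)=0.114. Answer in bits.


KL = p*log2(p/q) + (1-p)*log2((1-p)/(1-q)) = 0.415*log2(0.415/0.114) + 0.585*log2(0.585/0.886) = 0.4233

0.4233 bits


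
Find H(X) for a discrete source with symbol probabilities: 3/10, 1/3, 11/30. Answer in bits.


H = -sum(p_i * log2(p_i)). Terms: -(3/10)*log2(3/10) = 0.521090; -(1/3)*log2(1/3) = 0.528321; -(11/30)*log2(11/30) = 0.530735. H = 0.521090 + 0.528321 + 0.530735 = 1.5801

1.5801 bits


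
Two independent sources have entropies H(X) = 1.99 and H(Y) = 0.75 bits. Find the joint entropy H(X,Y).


For independent variables, H(X,Y) = H(X) + H(Y) = 1.99 + 0.75 = 2.74

2.74 bits


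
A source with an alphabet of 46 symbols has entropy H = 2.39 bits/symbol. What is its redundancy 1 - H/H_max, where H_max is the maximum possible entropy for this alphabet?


H_max = log2(K) = log2(46) = 5.5236 bits/symbol. Redundancy = 1 - H/H_max = 1 - 2.39/5.5236 = 1 - 0.4327 = 0.5673

0.5673


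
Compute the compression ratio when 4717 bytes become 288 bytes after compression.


Ratio = original / compressed = 4717 / 288 = 16.3785

16.3785


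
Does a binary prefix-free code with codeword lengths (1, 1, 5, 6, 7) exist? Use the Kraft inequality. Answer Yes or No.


Kraft sum = sum(2^(-l_i)) = 1.0547, need <= 1. Result: violated (a binary prefix-free code with these lengths cannot exist)

No


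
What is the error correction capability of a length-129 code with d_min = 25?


Correction capability = floor((d-1)/2) = floor((25-1)/2) = 12

12 errors


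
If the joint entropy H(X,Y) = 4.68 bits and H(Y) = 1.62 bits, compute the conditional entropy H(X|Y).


H(X|Y) = H(X,Y) - H(Y) = 4.68 - 1.62 = 3.06

3.06 bits


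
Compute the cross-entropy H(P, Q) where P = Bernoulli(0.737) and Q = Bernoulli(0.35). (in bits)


H(P,Q) = -p*log2(q) - (1-p)*log2(1-q). -0.737*log2(0.35) = 1.116240; -0.263*log2(0.65) = 0.163451. H(P,Q) = 1.116240 + 0.163451 = 1.2797

1.2797 bits


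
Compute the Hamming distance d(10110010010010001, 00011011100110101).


Count differing positions: ^ . ^ . ^ . . ^ ^ ^ . ^ . . ^ . . = 8 differences

8


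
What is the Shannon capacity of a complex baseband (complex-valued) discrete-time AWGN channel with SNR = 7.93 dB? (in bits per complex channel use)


SNR_linear = 10^(7.93/10) = 6.2087; C = log2(1 + SNR_linear) = log2(1 + 6.2087) = 2.8497

2.8497 bits/channel use


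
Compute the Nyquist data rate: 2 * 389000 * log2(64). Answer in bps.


Rate = 2 * B * log2(M) = 2 * 389000 * 6.0 = 4668000.0

4668000.0 bps


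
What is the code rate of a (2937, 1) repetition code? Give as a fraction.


Rate = k/n = 1/2937

1/2937


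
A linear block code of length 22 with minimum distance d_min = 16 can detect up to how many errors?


Detection capability = d_min - 1 = 16 - 1 = 15

15 errors


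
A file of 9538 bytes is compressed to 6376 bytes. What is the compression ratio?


Ratio = original / compressed = 9538 / 6376 = 1.4959

1.4959


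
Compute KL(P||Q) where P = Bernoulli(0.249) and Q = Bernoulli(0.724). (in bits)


KL = p*log2(p/q) + (1-p)*log2((1-p)/(1-q)) = 0.249*log2(0.249/0.724) + 0.751*log2(0.751/0.276) = 0.7011

0.7011 bits


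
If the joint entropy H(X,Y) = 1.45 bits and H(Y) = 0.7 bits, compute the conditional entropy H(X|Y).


H(X|Y) = H(X,Y) - H(Y) = 1.45 - 0.7 = 0.75

0.75 bits


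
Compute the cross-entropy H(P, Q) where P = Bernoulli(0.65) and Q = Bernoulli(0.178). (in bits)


H(P,Q) = -p*log2(q) - (1-p)*log2(1-q). -0.65*log2(0.178) = 1.618533; -0.35*log2(0.822) = 0.098976. H(P,Q) = 1.618533 + 0.098976 = 1.7175

1.7175 bits


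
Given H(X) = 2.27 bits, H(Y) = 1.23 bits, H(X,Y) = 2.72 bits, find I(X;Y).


I(X;Y) = H(X) + H(Y) - H(X,Y) = 2.27 + 1.23 - 2.72 = 0.78

0.78 bits


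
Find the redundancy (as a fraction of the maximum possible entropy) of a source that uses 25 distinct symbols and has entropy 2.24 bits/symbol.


H_max = log2(K) = log2(25) = 4.6439 bits/symbol. Redundancy = 1 - H/H_max = 1 - 2.24/4.6439 = 1 - 0.4824 = 0.5176

0.5176


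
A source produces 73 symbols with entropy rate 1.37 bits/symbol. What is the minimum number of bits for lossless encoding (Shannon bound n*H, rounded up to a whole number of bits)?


Minimum bits >= n * H = 73 * 1.37 = 100.01, rounded up to a whole number of bits = 101

101 bits


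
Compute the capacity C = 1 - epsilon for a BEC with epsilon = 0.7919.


C = 1 - epsilon = 1 - 0.7919 = 0.2081

0.2081 bits


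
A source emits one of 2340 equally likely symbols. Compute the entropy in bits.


H = log2(n) = log2(2340) = 11.1923

11.1923 bits


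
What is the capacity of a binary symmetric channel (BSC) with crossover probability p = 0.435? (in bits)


H(p) = -p*log2(p) - (1-p)*log2(1-p) = -0.435*log2(0.435) - 0.565*log2(0.565) = 0.522397 + 0.465378 = 0.9878. C = 1 - H(p) = 1 - 0.9878 = 0.0122

0.0122 bits


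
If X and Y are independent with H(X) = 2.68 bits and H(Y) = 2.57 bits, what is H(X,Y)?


For independent variables, H(X,Y) = H(X) + H(Y) = 2.68 + 2.57 = 5.25

5.25 bits


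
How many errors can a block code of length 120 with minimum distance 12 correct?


Correction capability = floor((d-1)/2) = floor((12-1)/2) = 5

5 errors


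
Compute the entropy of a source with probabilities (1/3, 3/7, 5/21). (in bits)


H = -sum(p_i * log2(p_i)). Terms: -(1/3)*log2(1/3) = 0.528321; -(3/7)*log2(3/7) = 0.523882; -(5/21)*log2(5/21) = 0.492950. H = 0.528321 + 0.523882 + 0.492950 = 1.5452

1.5452 bits


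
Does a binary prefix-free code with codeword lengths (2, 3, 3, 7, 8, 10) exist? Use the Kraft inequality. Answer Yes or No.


Kraft sum = sum(2^(-l_i)) = 0.5127, need <= 1. Result: satisfied (a binary prefix-free code with these lengths exists)

Yes


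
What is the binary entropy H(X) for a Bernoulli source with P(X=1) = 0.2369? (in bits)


H = -p*log2(p) - (1-p)*log2(1-p). -0.2369*log2(0.2369) = 0.492195; -0.7631*log2(0.7631) = 0.297652. H = 0.492195 + 0.297652 = 0.7898

0.7898 bits


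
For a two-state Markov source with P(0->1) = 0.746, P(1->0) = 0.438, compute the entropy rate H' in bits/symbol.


Stationary distribution: pi_0 = p10/(p01+p10) = 0.3699, pi_1 = 0.6301. Entropy rate H' = pi_0*H(p01) + pi_1*H(p10) = 0.3699*0.8176 + 0.6301*0.9889 = 0.9255

0.9255 bits/symbol


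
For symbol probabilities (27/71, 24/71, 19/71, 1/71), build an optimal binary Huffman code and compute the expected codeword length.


Huffman construction (repeatedly merge the two least-probable nodes; each merge adds 1 bit to every symbol beneath it): 1/71 + 19/71 = 20/71; 20/71 + 24/71 = 44/71; 27/71 + 44/71 = 1. Resulting codeword lengths (in the order the probabilities were given): (1, 2, 3, 3). L_avg = sum(p_i * l_i) = 27/71*1 + 24/71*2 + 19/71*3 + 1/71*3 = 135/71 = 1.9014

1.9014 bits


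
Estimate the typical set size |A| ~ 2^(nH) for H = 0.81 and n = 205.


log2|A_typical| = nH = 205 * 0.81 = 166.05, so |A_typical| ~ 2^166.05 = 9.683e+49

9.683e+49


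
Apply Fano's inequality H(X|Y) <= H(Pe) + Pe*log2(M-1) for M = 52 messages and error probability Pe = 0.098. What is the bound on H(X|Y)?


H(Pe) = -Pe*log2(Pe) - (1-Pe)*log2(1-Pe) = -0.098*log2(0.098) - 0.902*log2(0.902) = 0.328405 + 0.134218 = 0.4626. Pe*log2(M-1) = 0.098*log2(51) = 0.555898. Bound = H(Pe) + Pe*log2(M-1) = 0.328405 + 0.134218 + 0.555898 = 1.0185

1.0185 bits


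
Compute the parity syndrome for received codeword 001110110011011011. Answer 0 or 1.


Syndrome = XOR of all bits = 0 XOR 0 XOR 1 XOR 1 XOR 1 XOR 0 XOR 1 XOR 1 XOR 0 XOR 0 XOR 1 XOR 1 XOR 0 XOR 1 XOR 1 XOR 0 XOR 1 XOR 1 = 1

1


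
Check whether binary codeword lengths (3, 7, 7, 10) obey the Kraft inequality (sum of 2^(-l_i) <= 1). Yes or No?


Kraft sum = sum(2^(-l_i)) = 0.1416, need <= 1. Result: satisfied (a binary prefix-free code with these lengths exists)

Yes


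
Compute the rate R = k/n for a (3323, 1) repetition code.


Rate = k/n = 1/3323

1/3323


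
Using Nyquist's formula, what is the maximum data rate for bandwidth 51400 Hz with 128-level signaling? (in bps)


Rate = 2 * B * log2(M) = 2 * 51400 * 7.0 = 719600.0

719600.0 bps


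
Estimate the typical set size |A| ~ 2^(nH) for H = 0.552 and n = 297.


log2|A_typical| = nH = 297 * 0.552 = 163.944, so |A_typical| ~ 2^163.944 = 2.249e+49

2.249e+49


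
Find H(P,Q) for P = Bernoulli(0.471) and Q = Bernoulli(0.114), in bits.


H(P,Q) = -p*log2(q) - (1-p)*log2(1-q). -0.471*log2(0.114) = 1.475593; -0.529*log2(0.886) = 0.092375. H(P,Q) = 1.475593 + 0.092375 = 1.568

1.568 bits


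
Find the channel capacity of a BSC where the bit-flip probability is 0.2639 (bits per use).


H(p) = -p*log2(p) - (1-p)*log2(1-p) = -0.2639*log2(0.2639) - 0.7361*log2(0.7361) = 0.507199 + 0.325376 = 0.8326. C = 1 - H(p) = 1 - 0.8326 = 0.1674

0.1674 bits


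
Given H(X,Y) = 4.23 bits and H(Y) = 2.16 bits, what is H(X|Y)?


H(X|Y) = H(X,Y) - H(Y) = 4.23 - 2.16 = 2.07

2.07 bits


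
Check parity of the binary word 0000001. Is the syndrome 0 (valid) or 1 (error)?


Syndrome = XOR of all bits = 0 XOR 0 XOR 0 XOR 0 XOR 0 XOR 0 XOR 1 = 1

1


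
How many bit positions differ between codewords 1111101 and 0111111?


Count differing positions: ^ . . . . ^ . = 2 differences

2


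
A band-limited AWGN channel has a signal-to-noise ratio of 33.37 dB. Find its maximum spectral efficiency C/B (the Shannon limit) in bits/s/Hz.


SNR_linear = 10^(33.37/10) = 2172.7012; C/B = log2(1 + SNR_linear) = log2(1 + 2172.7012) = 11.0859

11.0859 bits/s/Hz


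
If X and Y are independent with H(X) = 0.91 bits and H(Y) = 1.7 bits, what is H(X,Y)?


For independent variables, H(X,Y) = H(X) + H(Y) = 0.91 + 1.7 = 2.61

2.61 bits


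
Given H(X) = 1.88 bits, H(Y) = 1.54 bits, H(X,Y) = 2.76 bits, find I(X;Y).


I(X;Y) = H(X) + H(Y) - H(X,Y) = 1.88 + 1.54 - 2.76 = 0.66

0.66 bits


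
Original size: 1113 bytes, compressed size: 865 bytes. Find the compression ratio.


Ratio = original / compressed = 1113 / 865 = 1.2867

1.2867


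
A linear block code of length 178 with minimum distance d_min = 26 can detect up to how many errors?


Detection capability = d_min - 1 = 26 - 1 = 25

25 errors


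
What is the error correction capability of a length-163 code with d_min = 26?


Correction capability = floor((d-1)/2) = floor((26-1)/2) = 12

12 errors


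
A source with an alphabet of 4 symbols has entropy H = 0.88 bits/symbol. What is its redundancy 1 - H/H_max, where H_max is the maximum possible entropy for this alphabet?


H_max = log2(K) = log2(4) = 2.0 bits/symbol. Redundancy = 1 - H/H_max = 1 - 0.88/2.0 = 1 - 0.44 = 0.56

0.56


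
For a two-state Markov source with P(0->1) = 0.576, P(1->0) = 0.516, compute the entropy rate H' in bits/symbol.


Stationary distribution: pi_0 = p10/(p01+p10) = 0.4725, pi_1 = 0.5275. Entropy rate H' = pi_0*H(p01) + pi_1*H(p10) = 0.4725*0.9833 + 0.5275*0.9993 = 0.9917

0.9917 bits/symbol


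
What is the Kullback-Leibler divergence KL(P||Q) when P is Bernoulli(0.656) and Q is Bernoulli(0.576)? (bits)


KL = p*log2(p/q) + (1-p)*log2((1-p)/(1-q)) = 0.656*log2(0.656/0.576) + 0.344*log2(0.344/0.424) = 0.0193

0.0193 bits


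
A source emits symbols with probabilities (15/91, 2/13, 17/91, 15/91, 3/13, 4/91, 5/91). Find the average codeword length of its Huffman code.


Huffman construction (repeatedly merge the two least-probable nodes; each merge adds 1 bit to every symbol beneath it): 4/91 + 5/91 = 9/91; 9/91 + 2/13 = 23/91; 15/91 + 15/91 = 30/91; 17/91 + 3/13 = 38/91; 23/91 + 30/91 = 53/91; 38/91 + 53/91 = 1. Resulting codeword lengths (in the order the probabilities were given): (3, 3, 2, 3, 2, 4, 4). L_avg = sum(p_i * l_i) = 15/91*3 + 2/13*3 + 17/91*2 + 15/91*3 + 3/13*2 + 4/91*4 + 5/91*4 = 244/91 = 2.6813

2.6813 bits


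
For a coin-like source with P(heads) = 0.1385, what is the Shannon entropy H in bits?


H = -p*log2(p) - (1-p)*log2(1-p). -0.1385*log2(0.1385) = 0.395008; -0.8615*log2(0.8615) = 0.185289. H = 0.395008 + 0.185289 = 0.5803

0.5803 bits


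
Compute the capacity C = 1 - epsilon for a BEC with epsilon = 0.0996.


C = 1 - epsilon = 1 - 0.0996 = 0.9004

0.9004 bits


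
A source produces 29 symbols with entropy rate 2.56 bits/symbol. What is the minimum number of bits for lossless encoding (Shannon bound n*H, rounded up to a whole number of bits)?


Minimum bits >= n * H = 29 * 2.56 = 74.24, rounded up to a whole number of bits = 75

75 bits


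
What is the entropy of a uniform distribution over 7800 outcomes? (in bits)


H = log2(n) = log2(7800) = 12.9293

12.9293 bits


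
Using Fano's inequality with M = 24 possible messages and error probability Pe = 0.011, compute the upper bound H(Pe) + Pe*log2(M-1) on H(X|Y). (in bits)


H(Pe) = -Pe*log2(Pe) - (1-Pe)*log2(1-Pe) = -0.011*log2(0.011) - 0.989*log2(0.989) = 0.071570 + 0.015782 = 0.0874. Pe*log2(M-1) = 0.011*log2(23) = 0.049759. Bound = H(Pe) + Pe*log2(M-1) = 0.071570 + 0.015782 + 0.049759 = 0.1371

0.1371 bits


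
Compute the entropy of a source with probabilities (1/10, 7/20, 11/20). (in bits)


H = -sum(p_i * log2(p_i)). Terms: -(1/10)*log2(1/10) = 0.332193; -(7/20)*log2(7/20) = 0.530101; -(11/20)*log2(11/20) = 0.474373. H = 0.332193 + 0.530101 + 0.474373 = 1.3367

1.3367 bits


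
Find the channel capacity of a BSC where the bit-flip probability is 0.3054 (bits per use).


H(p) = -p*log2(p) - (1-p)*log2(1-p) = -0.3054*log2(0.3054) - 0.6946*log2(0.6946) = 0.522609 + 0.365183 = 0.8878. C = 1 - H(p) = 1 - 0.8878 = 0.1122

0.1122 bits


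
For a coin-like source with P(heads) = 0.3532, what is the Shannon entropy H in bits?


H = -p*log2(p) - (1-p)*log2(1-p). -0.3532*log2(0.3532) = 0.530310; -0.6468*log2(0.6468) = 0.406584. H = 0.530310 + 0.406584 = 0.9369

0.9369 bits


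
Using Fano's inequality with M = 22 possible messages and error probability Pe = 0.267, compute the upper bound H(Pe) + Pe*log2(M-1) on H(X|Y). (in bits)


H(Pe) = -Pe*log2(Pe) - (1-Pe)*log2(1-Pe) = -0.267*log2(0.267) - 0.733*log2(0.733) = 0.508659 + 0.328468 = 0.8371. Pe*log2(M-1) = 0.267*log2(21) = 1.172749. Bound = H(Pe) + Pe*log2(M-1) = 0.508659 + 0.328468 + 1.172749 = 2.0099

2.0099 bits


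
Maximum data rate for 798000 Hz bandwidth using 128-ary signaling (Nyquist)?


Rate = 2 * B * log2(M) = 2 * 798000 * 7.0 = 11172000.0

11172000.0 bps


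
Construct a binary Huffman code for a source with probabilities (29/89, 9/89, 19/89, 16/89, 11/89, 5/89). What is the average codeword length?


Huffman construction (repeatedly merge the two least-probable nodes; each merge adds 1 bit to every symbol beneath it): 5/89 + 9/89 = 14/89; 11/89 + 14/89 = 25/89; 16/89 + 19/89 = 35/89; 25/89 + 29/89 = 54/89; 35/89 + 54/89 = 1. Resulting codeword lengths (in the order the probabilities were given): (2, 4, 2, 2, 3, 4). L_avg = sum(p_i * l_i) = 29/89*2 + 9/89*4 + 19/89*2 + 16/89*2 + 11/89*3 + 5/89*4 = 217/89 = 2.4382

2.4382 bits


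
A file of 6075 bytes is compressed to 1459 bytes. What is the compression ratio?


Ratio = original / compressed = 6075 / 1459 = 4.1638

4.1638


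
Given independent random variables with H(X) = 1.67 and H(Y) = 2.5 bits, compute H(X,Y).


For independent variables, H(X,Y) = H(X) + H(Y) = 1.67 + 2.5 = 4.17

4.17 bits


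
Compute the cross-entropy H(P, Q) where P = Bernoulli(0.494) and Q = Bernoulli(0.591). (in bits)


H(P,Q) = -p*log2(q) - (1-p)*log2(1-q). -0.494*log2(0.591) = 0.374832; -0.506*log2(0.409) = 0.652653. H(P,Q) = 0.374832 + 0.652653 = 1.0275

1.0275 bits


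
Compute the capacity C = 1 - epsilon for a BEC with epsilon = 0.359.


C = 1 - epsilon = 1 - 0.359 = 0.641

0.641 bits


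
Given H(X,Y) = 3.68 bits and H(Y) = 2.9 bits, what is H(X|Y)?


H(X|Y) = H(X,Y) - H(Y) = 3.68 - 2.9 = 0.78

0.78 bits


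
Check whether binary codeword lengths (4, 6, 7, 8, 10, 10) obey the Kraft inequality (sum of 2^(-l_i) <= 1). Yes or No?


Kraft sum = sum(2^(-l_i)) = 0.0918, need <= 1. Result: satisfied (a binary prefix-free code with these lengths exists)

Yes


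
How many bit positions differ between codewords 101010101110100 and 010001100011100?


Count differing positions: ^ ^ ^ . ^ ^ . . ^ ^ . ^ . . . = 8 differences

8


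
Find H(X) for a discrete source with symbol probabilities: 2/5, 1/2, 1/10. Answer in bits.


H = -sum(p_i * log2(p_i)). Terms: -(2/5)*log2(2/5) = 0.528771; -(1/2)*log2(1/2) = 0.500000; -(1/10)*log2(1/10) = 0.332193. H = 0.528771 + 0.500000 + 0.332193 = 1.361

1.361 bits


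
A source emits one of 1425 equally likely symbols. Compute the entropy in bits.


H = log2(n) = log2(1425) = 10.4767

10.4767 bits


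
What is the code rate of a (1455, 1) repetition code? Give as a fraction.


Rate = k/n = 1/1455

1/1455


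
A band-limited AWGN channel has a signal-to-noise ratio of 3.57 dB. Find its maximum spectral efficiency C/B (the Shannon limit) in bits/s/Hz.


SNR_linear = 10^(3.57/10) = 2.2751; C/B = log2(1 + SNR_linear) = log2(1 + 2.2751) = 1.7115

1.7115 bits/s/Hz


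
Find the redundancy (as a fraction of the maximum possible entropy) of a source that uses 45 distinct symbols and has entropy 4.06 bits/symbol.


H_max = log2(K) = log2(45) = 5.4919 bits/symbol. Redundancy = 1 - H/H_max = 1 - 4.06/5.4919 = 1 - 0.7393 = 0.2607

0.2607


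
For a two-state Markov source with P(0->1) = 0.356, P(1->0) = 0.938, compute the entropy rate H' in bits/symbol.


Stationary distribution: pi_0 = p10/(p01+p10) = 0.7249, pi_1 = 0.2751. Entropy rate H' = pi_0*H(p01) + pi_1*H(p10) = 0.7249*0.9393 + 0.2751*0.3353 = 0.7731

0.7731 bits/symbol


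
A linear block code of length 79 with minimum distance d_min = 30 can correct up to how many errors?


Correction capability = floor((d-1)/2) = floor((30-1)/2) = 14

14 errors


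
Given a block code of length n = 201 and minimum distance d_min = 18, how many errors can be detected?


Detection capability = d_min - 1 = 18 - 1 = 17

17 errors


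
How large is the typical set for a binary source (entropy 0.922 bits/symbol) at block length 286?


log2|A_typical| = nH = 286 * 0.922 = 263.692, so |A_typical| ~ 2^263.692 = 2.394e+79

2.394e+79


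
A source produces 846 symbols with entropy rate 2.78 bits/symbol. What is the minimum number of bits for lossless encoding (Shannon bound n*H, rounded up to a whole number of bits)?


Minimum bits >= n * H = 846 * 2.78 = 2351.88, rounded up to a whole number of bits = 2352

2352 bits


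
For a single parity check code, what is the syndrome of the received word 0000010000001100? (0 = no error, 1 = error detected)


Syndrome = XOR of all bits = 0 XOR 0 XOR 0 XOR 0 XOR 0 XOR 1 XOR 0 XOR 0 XOR 0 XOR 0 XOR 0 XOR 0 XOR 1 XOR 1 XOR 0 XOR 0 = 1

1


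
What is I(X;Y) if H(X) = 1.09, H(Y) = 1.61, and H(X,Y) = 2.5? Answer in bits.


I(X;Y) = H(X) + H(Y) - H(X,Y) = 1.09 + 1.61 - 2.5 = 0.2

0.2 bits


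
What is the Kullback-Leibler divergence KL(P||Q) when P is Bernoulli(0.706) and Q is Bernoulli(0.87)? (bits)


KL = p*log2(p/q) + (1-p)*log2((1-p)/(1-q)) = 0.706*log2(0.706/0.87) + 0.294*log2(0.294/0.13) = 0.1334

0.1334 bits


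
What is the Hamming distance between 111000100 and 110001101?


Count differing positions: . . ^ . . ^ . . ^ = 3 differences

3


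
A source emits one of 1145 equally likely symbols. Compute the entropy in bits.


H = log2(n) = log2(1145) = 10.1611

10.1611 bits


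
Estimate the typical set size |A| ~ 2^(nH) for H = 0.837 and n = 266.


log2|A_typical| = nH = 266 * 0.837 = 222.642, so |A_typical| ~ 2^222.642 = 1.052e+67

1.052e+67


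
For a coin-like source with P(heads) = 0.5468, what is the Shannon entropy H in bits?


H = -p*log2(p) - (1-p)*log2(1-p). -0.5468*log2(0.5468) = 0.476216; -0.4532*log2(0.4532) = 0.517455. H = 0.476216 + 0.517455 = 0.9937

0.9937 bits


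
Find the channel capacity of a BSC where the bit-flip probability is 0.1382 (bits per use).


H(p) = -p*log2(p) - (1-p)*log2(1-p) = -0.1382*log2(0.1382) - 0.8618*log2(0.8618) = 0.394585 + 0.184921 = 0.5795. C = 1 - H(p) = 1 - 0.5795 = 0.4205

0.4205 bits


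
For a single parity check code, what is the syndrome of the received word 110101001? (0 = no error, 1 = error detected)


Syndrome = XOR of all bits = 1 XOR 1 XOR 0 XOR 1 XOR 0 XOR 1 XOR 0 XOR 0 XOR 1 = 1

1


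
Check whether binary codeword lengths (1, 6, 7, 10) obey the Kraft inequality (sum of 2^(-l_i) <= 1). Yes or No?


Kraft sum = sum(2^(-l_i)) = 0.5244, need <= 1. Result: satisfied (a binary prefix-free code with these lengths exists)

Yes


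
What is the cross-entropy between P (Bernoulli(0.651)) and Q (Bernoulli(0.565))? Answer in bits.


H(P,Q) = -p*log2(q) - (1-p)*log2(1-q). -0.651*log2(0.565) = 0.536214; -0.349*log2(0.435) = 0.419119. H(P,Q) = 0.536214 + 0.419119 = 0.9553

0.9553 bits


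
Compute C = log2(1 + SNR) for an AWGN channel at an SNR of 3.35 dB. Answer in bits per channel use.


SNR_linear = 10^(3.35/10) = 2.1627; C = log2(1 + SNR_linear) = log2(1 + 2.1627) = 1.6612

1.6612 bits/channel use


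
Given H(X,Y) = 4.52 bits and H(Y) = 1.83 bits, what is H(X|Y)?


H(X|Y) = H(X,Y) - H(Y) = 4.52 - 1.83 = 2.69

2.69 bits


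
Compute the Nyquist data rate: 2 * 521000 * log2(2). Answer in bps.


Rate = 2 * B * log2(M) = 2 * 521000 * 1.0 = 1042000.0

1042000.0 bps


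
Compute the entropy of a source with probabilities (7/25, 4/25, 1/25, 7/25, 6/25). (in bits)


H = -sum(p_i * log2(p_i)). Terms: -(7/25)*log2(7/25) = 0.514220; -(4/25)*log2(4/25) = 0.423017; -(1/25)*log2(1/25) = 0.185754; -(7/25)*log2(7/25) = 0.514220; -(6/25)*log2(6/25) = 0.494134. H = 0.514220 + 0.423017 + 0.185754 + 0.514220 + 0.494134 = 2.1313

2.1313 bits


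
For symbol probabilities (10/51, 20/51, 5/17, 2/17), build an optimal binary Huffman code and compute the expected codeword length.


Huffman construction (repeatedly merge the two least-probable nodes; each merge adds 1 bit to every symbol beneath it): 2/17 + 10/51 = 16/51; 5/17 + 16/51 = 31/51; 20/51 + 31/51 = 1. Resulting codeword lengths (in the order the probabilities were given): (3, 1, 2, 3). L_avg = sum(p_i * l_i) = 10/51*3 + 20/51*1 + 5/17*2 + 2/17*3 = 98/51 = 1.9216

1.9216 bits


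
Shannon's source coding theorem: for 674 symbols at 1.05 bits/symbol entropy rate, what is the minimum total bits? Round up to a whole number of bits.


Minimum bits >= n * H = 674 * 1.05 = 707.7, rounded up to a whole number of bits = 708

708 bits


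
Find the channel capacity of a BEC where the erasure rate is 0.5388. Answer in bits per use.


C = 1 - epsilon = 1 - 0.5388 = 0.4612

0.4612 bits


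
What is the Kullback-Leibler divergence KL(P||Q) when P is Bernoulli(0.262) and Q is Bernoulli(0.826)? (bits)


KL = p*log2(p/q) + (1-p)*log2((1-p)/(1-q)) = 0.262*log2(0.262/0.826) + 0.738*log2(0.738/0.174) = 1.1044

1.1044 bits


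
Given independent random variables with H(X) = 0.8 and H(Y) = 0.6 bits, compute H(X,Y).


For independent variables, H(X,Y) = H(X) + H(Y) = 0.8 + 0.6 = 1.4

1.4 bits


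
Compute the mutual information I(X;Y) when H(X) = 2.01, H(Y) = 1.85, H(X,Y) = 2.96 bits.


I(X;Y) = H(X) + H(Y) - H(X,Y) = 2.01 + 1.85 - 2.96 = 0.9

0.9 bits


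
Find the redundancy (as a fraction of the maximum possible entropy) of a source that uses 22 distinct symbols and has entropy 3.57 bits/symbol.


H_max = log2(K) = log2(22) = 4.4594 bits/symbol. Redundancy = 1 - H/H_max = 1 - 3.57/4.4594 = 1 - 0.8006 = 0.1994

0.1994


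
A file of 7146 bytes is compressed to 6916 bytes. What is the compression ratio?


Ratio = original / compressed = 7146 / 6916 = 1.0333

1.0333


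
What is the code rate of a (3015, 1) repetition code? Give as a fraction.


Rate = k/n = 1/3015

1/3015


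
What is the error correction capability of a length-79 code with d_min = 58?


Correction capability = floor((d-1)/2) = floor((58-1)/2) = 28

28 errors


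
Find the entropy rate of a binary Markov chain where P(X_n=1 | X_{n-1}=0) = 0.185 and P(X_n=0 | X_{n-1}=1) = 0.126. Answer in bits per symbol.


Stationary distribution: pi_0 = p10/(p01+p10) = 0.4051, pi_1 = 0.5949. Entropy rate H' = pi_0*H(p01) + pi_1*H(p10) = 0.4051*0.6909 + 0.5949*0.5464 = 0.6049

0.6049 bits/symbol


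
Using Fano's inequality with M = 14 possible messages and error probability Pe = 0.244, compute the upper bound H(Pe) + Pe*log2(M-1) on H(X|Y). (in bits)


H(Pe) = -Pe*log2(Pe) - (1-Pe)*log2(1-Pe) = -0.244*log2(0.244) - 0.756*log2(0.756) = 0.496551 + 0.305078 = 0.8016. Pe*log2(M-1) = 0.244*log2(13) = 0.902907. Bound = H(Pe) + Pe*log2(M-1) = 0.496551 + 0.305078 + 0.902907 = 1.7045

1.7045 bits


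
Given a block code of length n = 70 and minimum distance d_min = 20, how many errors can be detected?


Detection capability = d_min - 1 = 20 - 1 = 19

19 errors


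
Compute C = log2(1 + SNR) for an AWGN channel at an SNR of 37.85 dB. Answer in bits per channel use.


SNR_linear = 10^(37.85/10) = 6095.369; C = log2(1 + SNR_linear) = log2(1 + 6095.369) = 12.5737

12.5737 bits/channel use


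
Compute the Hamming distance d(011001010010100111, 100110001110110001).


Count differing positions: ^ ^ ^ ^ ^ ^ . ^ ^ ^ . . . ^ . ^ ^ . = 12 differences

12


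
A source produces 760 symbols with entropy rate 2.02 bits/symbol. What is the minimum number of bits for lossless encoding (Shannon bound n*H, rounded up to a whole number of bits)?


Minimum bits >= n * H = 760 * 2.02 = 1535.2, rounded up to a whole number of bits = 1536

1536 bits


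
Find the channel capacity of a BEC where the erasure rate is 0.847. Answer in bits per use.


C = 1 - epsilon = 1 - 0.847 = 0.153

0.153 bits


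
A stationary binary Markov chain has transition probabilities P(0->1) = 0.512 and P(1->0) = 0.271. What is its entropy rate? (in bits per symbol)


Stationary distribution: pi_0 = p10/(p01+p10) = 0.3461, pi_1 = 0.6539. Entropy rate H' = pi_0*H(p01) + pi_1*H(p10) = 0.3461*0.9996 + 0.6539*0.8429 = 0.8971

0.8971 bits/symbol


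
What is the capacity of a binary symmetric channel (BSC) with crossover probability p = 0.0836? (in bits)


H(p) = -p*log2(p) - (1-p)*log2(1-p) = -0.0836*log2(0.0836) - 0.9164*log2(0.9164) = 0.299318 + 0.115421 = 0.4147. C = 1 - H(p) = 1 - 0.4147 = 0.5853

0.5853 bits


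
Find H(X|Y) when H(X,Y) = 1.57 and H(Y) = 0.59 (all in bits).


H(X|Y) = H(X,Y) - H(Y) = 1.57 - 0.59 = 0.98

0.98 bits


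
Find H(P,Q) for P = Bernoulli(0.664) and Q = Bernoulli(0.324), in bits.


H(P,Q) = -p*log2(q) - (1-p)*log2(1-q). -0.664*log2(0.324) = 1.079620; -0.336*log2(0.676) = 0.189808. H(P,Q) = 1.079620 + 0.189808 = 1.2694

1.2694 bits


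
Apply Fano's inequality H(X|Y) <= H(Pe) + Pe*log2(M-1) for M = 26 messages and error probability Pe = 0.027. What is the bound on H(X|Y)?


H(Pe) = -Pe*log2(Pe) - (1-Pe)*log2(1-Pe) = -0.027*log2(0.027) - 0.973*log2(0.973) = 0.140694 + 0.038422 = 0.1791. Pe*log2(M-1) = 0.027*log2(25) = 0.125384. Bound = H(Pe) + Pe*log2(M-1) = 0.140694 + 0.038422 + 0.125384 = 0.3045

0.3045 bits


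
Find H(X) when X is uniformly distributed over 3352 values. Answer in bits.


H = log2(n) = log2(3352) = 11.7108

11.7108 bits


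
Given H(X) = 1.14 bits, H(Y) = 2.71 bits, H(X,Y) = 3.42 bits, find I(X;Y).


I(X;Y) = H(X) + H(Y) - H(X,Y) = 1.14 + 2.71 - 3.42 = 0.43

0.43 bits


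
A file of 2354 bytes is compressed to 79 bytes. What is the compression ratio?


Ratio = original / compressed = 2354 / 79 = 29.7975

29.7975


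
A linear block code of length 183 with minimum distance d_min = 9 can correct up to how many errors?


Correction capability = floor((d-1)/2) = floor((9-1)/2) = 4

4 errors


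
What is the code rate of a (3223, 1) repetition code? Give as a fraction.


Rate = k/n = 1/3223

1/3223


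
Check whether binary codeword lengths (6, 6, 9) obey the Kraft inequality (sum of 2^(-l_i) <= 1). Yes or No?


Kraft sum = sum(2^(-l_i)) = 0.0332, need <= 1. Result: satisfied (a binary prefix-free code with these lengths exists)

Yes


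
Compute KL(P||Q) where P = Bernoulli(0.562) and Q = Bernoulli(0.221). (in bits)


KL = p*log2(p/q) + (1-p)*log2((1-p)/(1-q)) = 0.562*log2(0.562/0.221) + 0.438*log2(0.438/0.779) = 0.3929

0.3929 bits


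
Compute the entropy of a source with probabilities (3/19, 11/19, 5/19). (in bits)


H = -sum(p_i * log2(p_i)). Terms: -(3/19)*log2(3/19) = 0.420468; -(11/19)*log2(11/19) = 0.456498; -(5/19)*log2(5/19) = 0.506842. H = 0.420468 + 0.456498 + 0.506842 = 1.3838

1.3838 bits


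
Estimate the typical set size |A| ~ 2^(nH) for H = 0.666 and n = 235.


log2|A_typical| = nH = 235 * 0.666 = 156.51, so |A_typical| ~ 2^156.51 = 1.301e+47

1.301e+47


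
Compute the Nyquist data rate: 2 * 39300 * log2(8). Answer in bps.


Rate = 2 * B * log2(M) = 2 * 39300 * 3.0 = 235800.0

235800.0 bps


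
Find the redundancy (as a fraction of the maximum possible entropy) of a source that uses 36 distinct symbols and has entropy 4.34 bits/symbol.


H_max = log2(K) = log2(36) = 5.1699 bits/symbol. Redundancy = 1 - H/H_max = 1 - 4.34/5.1699 = 1 - 0.8395 = 0.1605

0.1605


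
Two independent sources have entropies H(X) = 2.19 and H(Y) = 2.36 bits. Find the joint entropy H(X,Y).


For independent variables, H(X,Y) = H(X) + H(Y) = 2.19 + 2.36 = 4.55

4.55 bits


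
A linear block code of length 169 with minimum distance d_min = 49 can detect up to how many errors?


Detection capability = d_min - 1 = 49 - 1 = 48

48 errors


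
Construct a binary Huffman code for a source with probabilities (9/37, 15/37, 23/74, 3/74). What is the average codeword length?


Huffman construction (repeatedly merge the two least-probable nodes; each merge adds 1 bit to every symbol beneath it): 3/74 + 9/37 = 21/74; 21/74 + 23/74 = 22/37; 15/37 + 22/37 = 1. Resulting codeword lengths (in the order the probabilities were given): (3, 1, 2, 3). L_avg = sum(p_i * l_i) = 9/37*3 + 15/37*1 + 23/74*2 + 3/74*3 = 139/74 = 1.8784

1.8784 bits


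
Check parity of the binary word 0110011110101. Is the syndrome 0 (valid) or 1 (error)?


Syndrome = XOR of all bits = 0 XOR 1 XOR 1 XOR 0 XOR 0 XOR 1 XOR 1 XOR 1 XOR 1 XOR 0 XOR 1 XOR 0 XOR 1 = 0

0


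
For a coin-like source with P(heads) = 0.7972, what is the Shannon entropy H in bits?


H = -p*log2(p) - (1-p)*log2(1-p). -0.7972*log2(0.7972) = 0.260674; -0.2028*log2(0.2028) = 0.466819. H = 0.260674 + 0.466819 = 0.7275

0.7275 bits


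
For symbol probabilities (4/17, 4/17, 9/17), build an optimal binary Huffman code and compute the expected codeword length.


Huffman construction (repeatedly merge the two least-probable nodes; each merge adds 1 bit to every symbol beneath it): 4/17 + 4/17 = 8/17; 8/17 + 9/17 = 1. Resulting codeword lengths (in the order the probabilities were given): (2, 2, 1). L_avg = sum(p_i * l_i) = 4/17*2 + 4/17*2 + 9/17*1 = 25/17 = 1.4706

1.4706 bits


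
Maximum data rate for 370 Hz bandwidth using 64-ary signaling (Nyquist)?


Rate = 2 * B * log2(M) = 2 * 370 * 6.0 = 4440.0

4440.0 bps


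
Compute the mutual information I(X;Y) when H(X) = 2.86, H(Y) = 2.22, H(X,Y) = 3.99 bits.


I(X;Y) = H(X) + H(Y) - H(X,Y) = 2.86 + 2.22 - 3.99 = 1.09

1.09 bits


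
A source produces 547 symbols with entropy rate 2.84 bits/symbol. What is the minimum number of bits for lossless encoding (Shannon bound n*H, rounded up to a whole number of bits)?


Minimum bits >= n * H = 547 * 2.84 = 1553.48, rounded up to a whole number of bits = 1554

1554 bits


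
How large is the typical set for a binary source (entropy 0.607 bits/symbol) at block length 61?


log2|A_typical| = nH = 61 * 0.607 = 37.027, so |A_typical| ~ 2^37.027 = 1.400e+11

1.400e+11


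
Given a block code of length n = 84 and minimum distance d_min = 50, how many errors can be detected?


Detection capability = d_min - 1 = 50 - 1 = 49

49 errors


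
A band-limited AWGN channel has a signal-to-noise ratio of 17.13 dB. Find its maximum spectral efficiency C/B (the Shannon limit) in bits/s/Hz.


SNR_linear = 10^(17.13/10) = 51.6416; C/B = log2(1 + SNR_linear) = log2(1 + 51.6416) = 5.7181

5.7181 bits/s/Hz


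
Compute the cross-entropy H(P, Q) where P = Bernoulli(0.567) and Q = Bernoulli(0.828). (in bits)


H(P,Q) = -p*log2(q) - (1-p)*log2(1-q). -0.567*log2(0.828) = 0.154393; -0.433*log2(0.172) = 1.099612. H(P,Q) = 0.154393 + 1.099612 = 1.254

1.254 bits


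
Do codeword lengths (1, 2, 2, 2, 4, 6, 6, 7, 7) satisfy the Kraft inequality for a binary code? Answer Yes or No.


Kraft sum = sum(2^(-l_i)) = 1.3594, need <= 1. Result: violated (a binary prefix-free code with these lengths cannot exist)

No


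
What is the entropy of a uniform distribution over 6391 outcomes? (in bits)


H = log2(n) = log2(6391) = 12.6418

12.6418 bits


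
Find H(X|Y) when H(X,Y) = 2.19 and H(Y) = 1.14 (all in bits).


H(X|Y) = H(X,Y) - H(Y) = 2.19 - 1.14 = 1.05

1.05 bits
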